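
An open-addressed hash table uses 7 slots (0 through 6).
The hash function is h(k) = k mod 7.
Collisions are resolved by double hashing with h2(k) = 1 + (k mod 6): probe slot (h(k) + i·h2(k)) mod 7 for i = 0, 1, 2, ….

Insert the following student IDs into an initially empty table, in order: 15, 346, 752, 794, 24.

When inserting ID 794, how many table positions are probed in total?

3

15: h=1 → slot 1
346: h=3 → slot 3
752: h=3, h2=3, probe 3,6 → slot 6
794: h=3, h2=3, probe 3,6,2 → slot 2
24: h=3, h2=1, probe 3,4 → slot 4
Table: [—, 15, 794, 346, 24, —, 752]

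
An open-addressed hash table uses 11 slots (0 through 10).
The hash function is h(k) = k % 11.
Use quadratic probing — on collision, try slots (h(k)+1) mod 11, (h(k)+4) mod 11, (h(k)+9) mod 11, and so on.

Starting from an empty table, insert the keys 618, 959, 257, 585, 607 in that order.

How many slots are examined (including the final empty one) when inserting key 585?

618 hashes to 2; slot 2 is free → place at 2.
959 hashes to 2; 2 taken → place at 3.
257 hashes to 4; slot 4 is free → place at 4.
585 hashes to 2; 2,3 taken → place at 6.
607 hashes to 2; 2,3,6 taken → place at 0.
Table: [607, -, 618, 959, 257, -, 585, -, -, -, -]

3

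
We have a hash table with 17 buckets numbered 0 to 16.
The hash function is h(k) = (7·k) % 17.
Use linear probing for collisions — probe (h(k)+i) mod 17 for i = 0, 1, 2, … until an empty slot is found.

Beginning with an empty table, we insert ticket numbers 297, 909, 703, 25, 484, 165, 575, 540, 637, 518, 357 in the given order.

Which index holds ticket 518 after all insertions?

12

297: h=5 → slot 5
909: h=5, probe 5,6 → slot 6
703: h=8 → slot 8
25: h=5, probe 5,6,7 → slot 7
484: h=5, probe 5,6,7,8,9 → slot 9
165: h=16 → slot 16
575: h=13 → slot 13
540: h=6, probe 6,7,8,9,10 → slot 10
637: h=5, probe 5,6,7,8,9,10,11 → slot 11
518: h=5, probe 5,6,7,8,9,10,11,12 → slot 12
357: h=0 → slot 0
Table: [357, —, —, —, —, 297, 909, 25, 703, 484, 540, 637, 518, 575, —, —, 165]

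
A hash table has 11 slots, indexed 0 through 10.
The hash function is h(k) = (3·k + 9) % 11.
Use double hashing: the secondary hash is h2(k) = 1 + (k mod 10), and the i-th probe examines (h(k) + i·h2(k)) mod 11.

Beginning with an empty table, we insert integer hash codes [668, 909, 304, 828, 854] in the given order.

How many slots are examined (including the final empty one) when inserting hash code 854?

4

Insert 668: h=0, slot 0 empty => index 0.
Insert 909: h=8, slot 8 empty => index 8.
Insert 304: h=8, h2=5, slot 8 occupied => index 2.
Insert 828: h=7, slot 7 empty => index 7.
Insert 854: h=8, h2=5, slots 8,2,7 occupied => index 1.
Table: [668, 854, 304, ., ., ., ., 828, 909, ., .]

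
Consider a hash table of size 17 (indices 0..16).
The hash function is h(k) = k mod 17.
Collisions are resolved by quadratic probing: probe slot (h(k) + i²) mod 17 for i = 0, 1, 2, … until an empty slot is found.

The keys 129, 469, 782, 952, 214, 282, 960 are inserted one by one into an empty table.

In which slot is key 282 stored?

2

129 hashes to 10; slot 10 is free → place at 10.
469 hashes to 10; 10 taken → place at 11.
782 hashes to 0; slot 0 is free → place at 0.
952 hashes to 0; 0 taken → place at 1.
214 hashes to 10; 10,11 taken → place at 14.
282 hashes to 10; 10,11,14 taken → place at 2.
960 hashes to 8; slot 8 is free → place at 8.
Table: [782, 952, 282, _, _, _, _, _, 960, _, 129, 469, _, _, 214, _, _]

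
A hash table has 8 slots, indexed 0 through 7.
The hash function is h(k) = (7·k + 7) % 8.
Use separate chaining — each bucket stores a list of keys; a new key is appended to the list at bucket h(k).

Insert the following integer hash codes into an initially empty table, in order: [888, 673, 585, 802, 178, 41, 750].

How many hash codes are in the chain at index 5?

888 -> bucket 7
673 -> bucket 6
585 -> bucket 6 (collision)
802 -> bucket 5
178 -> bucket 5 (collision)
41 -> bucket 6 (collision)
750 -> bucket 1
Final buckets:
0: ∅
1: 750
2: ∅
3: ∅
4: ∅
5: 802 -> 178
6: 673 -> 585 -> 41
7: 888

2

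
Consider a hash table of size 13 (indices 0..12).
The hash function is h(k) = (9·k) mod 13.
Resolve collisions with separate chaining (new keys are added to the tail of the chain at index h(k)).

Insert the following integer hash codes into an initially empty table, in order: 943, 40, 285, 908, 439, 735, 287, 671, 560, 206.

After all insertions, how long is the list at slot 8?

943 → bucket 11
40 → bucket 9
285 → bucket 4
908 → bucket 8
439 → bucket 12
735 → bucket 11 (collision)
287 → bucket 9 (collision)
671 → bucket 7
560 → bucket 9 (collision)
206 → bucket 8 (collision)
Final buckets:
0: -
1: -
2: -
3: -
4: 285
5: -
6: -
7: 671
8: 908 -> 206
9: 40 -> 287 -> 560
10: -
11: 943 -> 735
12: 439

2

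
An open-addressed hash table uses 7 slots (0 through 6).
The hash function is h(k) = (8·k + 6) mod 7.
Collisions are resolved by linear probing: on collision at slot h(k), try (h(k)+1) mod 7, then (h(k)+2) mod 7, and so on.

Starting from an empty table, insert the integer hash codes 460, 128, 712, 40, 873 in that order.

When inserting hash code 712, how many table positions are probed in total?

Insert 460: h=4, slot 4 empty → index 4.
Insert 128: h=1, slot 1 empty → index 1.
Insert 712: h=4, slot 4 occupied → index 5.
Insert 40: h=4, slots 4,5 occupied → index 6.
Insert 873: h=4, slots 4,5,6 occupied → index 0.
Table: [873, 128, _, _, 460, 712, 40]

2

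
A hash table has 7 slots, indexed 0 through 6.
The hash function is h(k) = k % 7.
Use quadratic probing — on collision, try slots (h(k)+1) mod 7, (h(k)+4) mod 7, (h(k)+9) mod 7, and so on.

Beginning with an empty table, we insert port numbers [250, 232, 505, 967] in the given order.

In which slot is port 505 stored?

2

250 hashes to 5; slot 5 is free => place at 5.
232 hashes to 1; slot 1 is free => place at 1.
505 hashes to 1; 1 taken => place at 2.
967 hashes to 1; 1,2,5 taken => place at 3.
Table: [—, 232, 505, 967, —, 250, —]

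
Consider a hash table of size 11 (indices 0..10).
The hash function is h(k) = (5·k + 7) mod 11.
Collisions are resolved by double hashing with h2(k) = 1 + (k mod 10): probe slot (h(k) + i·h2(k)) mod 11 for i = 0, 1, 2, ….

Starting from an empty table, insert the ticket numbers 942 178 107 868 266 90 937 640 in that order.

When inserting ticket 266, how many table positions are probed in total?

4

Insert 942: h=9, slot 9 empty → index 9.
Insert 178: h=6, slot 6 empty → index 6.
Insert 107: h=3, slot 3 empty → index 3.
Insert 868: h=2, slot 2 empty → index 2.
Insert 266: h=6, h2=7, slots 6,2,9 occupied → index 5.
Insert 90: h=6, h2=1, slot 6 occupied → index 7.
Insert 937: h=6, h2=8, slots 6,3 occupied → index 0.
Insert 640: h=6, h2=1, slots 6,7 occupied → index 8.
Table: [937, ∅, 868, 107, ∅, 266, 178, 90, 640, 942, ∅]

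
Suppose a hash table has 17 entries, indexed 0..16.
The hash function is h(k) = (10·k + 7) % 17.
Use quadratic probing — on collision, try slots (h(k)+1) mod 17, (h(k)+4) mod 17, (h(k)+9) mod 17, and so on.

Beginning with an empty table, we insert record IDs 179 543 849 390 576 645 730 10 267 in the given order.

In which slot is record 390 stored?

1

Insert 179: h=12, slot 12 empty => index 12.
Insert 543: h=14, slot 14 empty => index 14.
Insert 849: h=14, slot 14 occupied => index 15.
Insert 390: h=14, slots 14,15 occupied => index 1.
Insert 576: h=4, slot 4 empty => index 4.
Insert 645: h=14, slots 14,15,1 occupied => index 6.
Insert 730: h=14, slots 14,15,1,6 occupied => index 13.
Insert 10: h=5, slot 5 empty => index 5.
Insert 267: h=8, slot 8 empty => index 8.
Table: [-, 390, -, -, 576, 10, 645, -, 267, -, -, -, 179, 730, 543, 849, -]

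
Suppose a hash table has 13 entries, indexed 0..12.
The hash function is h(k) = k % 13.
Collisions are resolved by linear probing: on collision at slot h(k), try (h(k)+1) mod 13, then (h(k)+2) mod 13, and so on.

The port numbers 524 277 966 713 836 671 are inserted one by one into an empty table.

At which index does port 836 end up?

7

524 hashes to 4; slot 4 is free → place at 4.
277 hashes to 4; 4 taken → place at 5.
966 hashes to 4; 4,5 taken → place at 6.
713 hashes to 11; slot 11 is free → place at 11.
836 hashes to 4; 4,5,6 taken → place at 7.
671 hashes to 8; slot 8 is free → place at 8.
Table: [—, —, —, —, 524, 277, 966, 836, 671, —, —, 713, —]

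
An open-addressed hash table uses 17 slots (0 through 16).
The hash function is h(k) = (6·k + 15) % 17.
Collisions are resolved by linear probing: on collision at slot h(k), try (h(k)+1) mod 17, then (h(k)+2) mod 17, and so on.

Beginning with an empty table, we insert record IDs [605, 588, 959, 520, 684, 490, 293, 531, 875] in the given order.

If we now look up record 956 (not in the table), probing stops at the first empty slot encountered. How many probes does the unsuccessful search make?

9

605 hashes to 7; slot 7 is free => place at 7.
588 hashes to 7; 7 taken => place at 8.
959 hashes to 6; slot 6 is free => place at 6.
520 hashes to 7; 7,8 taken => place at 9.
684 hashes to 5; slot 5 is free => place at 5.
490 hashes to 14; slot 14 is free => place at 14.
293 hashes to 5; 5,6,7,8,9 taken => place at 10.
531 hashes to 5; 5,6,7,8,9,10 taken => place at 11.
875 hashes to 12; slot 12 is free => place at 12.
Table: [—, —, —, —, —, 684, 959, 605, 588, 520, 293, 531, 875, —, 490, —, —]
Lookup 956: h=5, probe 5,6,7,8,9,10,11,12,13 → slot 13 empty, not found.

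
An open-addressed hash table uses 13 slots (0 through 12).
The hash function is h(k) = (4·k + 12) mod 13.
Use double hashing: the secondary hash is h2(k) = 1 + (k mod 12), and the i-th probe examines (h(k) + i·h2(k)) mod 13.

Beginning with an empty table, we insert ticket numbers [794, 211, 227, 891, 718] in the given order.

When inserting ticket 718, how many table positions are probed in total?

Insert 794: h=3, slot 3 empty -> index 3.
Insert 211: h=11, slot 11 empty -> index 11.
Insert 227: h=10, slot 10 empty -> index 10.
Insert 891: h=1, slot 1 empty -> index 1.
Insert 718: h=11, h2=11, slot 11 occupied -> index 9.
Table: [∅, 891, ∅, 794, ∅, ∅, ∅, ∅, ∅, 718, 227, 211, ∅]

2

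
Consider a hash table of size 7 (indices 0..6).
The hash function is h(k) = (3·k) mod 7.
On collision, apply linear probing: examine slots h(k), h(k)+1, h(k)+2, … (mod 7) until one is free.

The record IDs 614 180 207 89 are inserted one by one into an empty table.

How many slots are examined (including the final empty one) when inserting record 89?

3

614: h=1 → slot 1
180: h=1, probe 1,2 → slot 2
207: h=5 → slot 5
89: h=1, probe 1,2,3 → slot 3
Table: [_, 614, 180, 89, _, 207, _]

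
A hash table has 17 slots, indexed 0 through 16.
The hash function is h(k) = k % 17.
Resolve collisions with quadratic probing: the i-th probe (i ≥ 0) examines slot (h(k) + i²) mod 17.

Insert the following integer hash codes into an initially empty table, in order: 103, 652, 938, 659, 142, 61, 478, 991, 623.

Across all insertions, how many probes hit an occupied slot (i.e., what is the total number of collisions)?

1

Insert 103: h=1, slot 1 empty → index 1.
Insert 652: h=6, slot 6 empty → index 6.
Insert 938: h=3, slot 3 empty → index 3.
Insert 659: h=13, slot 13 empty → index 13.
Insert 142: h=6, slot 6 occupied → index 7.
Insert 61: h=10, slot 10 empty → index 10.
Insert 478: h=2, slot 2 empty → index 2.
Insert 991: h=5, slot 5 empty → index 5.
Insert 623: h=11, slot 11 empty → index 11.
Table: [_, 103, 478, 938, _, 991, 652, 142, _, _, 61, 623, _, 659, _, _, _]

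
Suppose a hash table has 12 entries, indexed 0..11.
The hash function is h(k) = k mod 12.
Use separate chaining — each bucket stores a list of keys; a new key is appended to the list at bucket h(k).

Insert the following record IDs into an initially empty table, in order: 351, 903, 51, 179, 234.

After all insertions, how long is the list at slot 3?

3

351 → bucket 3
903 → bucket 3 (collision)
51 → bucket 3 (collision)
179 → bucket 11
234 → bucket 6
Final buckets:
0: .
1: .
2: .
3: 351 -> 903 -> 51
4: .
5: .
6: 234
7: .
8: .
9: .
10: .
11: 179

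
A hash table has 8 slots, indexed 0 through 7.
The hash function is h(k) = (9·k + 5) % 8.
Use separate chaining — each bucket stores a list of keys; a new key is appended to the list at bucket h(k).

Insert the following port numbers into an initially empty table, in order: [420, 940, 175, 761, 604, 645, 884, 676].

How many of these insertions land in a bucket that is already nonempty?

Insert 420: h=1, bucket 1 empty → new chain.
Insert 940: h=1, bucket 1 nonempty → append to chain.
Insert 175: h=4, bucket 4 empty → new chain.
Insert 761: h=6, bucket 6 empty → new chain.
Insert 604: h=1, bucket 1 nonempty → append to chain.
Insert 645: h=2, bucket 2 empty → new chain.
Insert 884: h=1, bucket 1 nonempty → append to chain.
Insert 676: h=1, bucket 1 nonempty → append to chain.
Final buckets:
0: _
1: 420 -> 940 -> 604 -> 884 -> 676
2: 645
3: _
4: 175
5: _
6: 761
7: _

4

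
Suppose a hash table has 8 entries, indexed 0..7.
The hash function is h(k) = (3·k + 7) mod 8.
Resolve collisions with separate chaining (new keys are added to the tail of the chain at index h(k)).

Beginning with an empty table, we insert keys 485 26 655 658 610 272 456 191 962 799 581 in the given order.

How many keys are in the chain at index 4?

Insert 485: h=6, bucket 6 empty -> new chain.
Insert 26: h=5, bucket 5 empty -> new chain.
Insert 655: h=4, bucket 4 empty -> new chain.
Insert 658: h=5, bucket 5 nonempty -> append to chain.
Insert 610: h=5, bucket 5 nonempty -> append to chain.
Insert 272: h=7, bucket 7 empty -> new chain.
Insert 456: h=7, bucket 7 nonempty -> append to chain.
Insert 191: h=4, bucket 4 nonempty -> append to chain.
Insert 962: h=5, bucket 5 nonempty -> append to chain.
Insert 799: h=4, bucket 4 nonempty -> append to chain.
Insert 581: h=6, bucket 6 nonempty -> append to chain.
Final buckets:
0: ∅
1: ∅
2: ∅
3: ∅
4: 655 -> 191 -> 799
5: 26 -> 658 -> 610 -> 962
6: 485 -> 581
7: 272 -> 456

3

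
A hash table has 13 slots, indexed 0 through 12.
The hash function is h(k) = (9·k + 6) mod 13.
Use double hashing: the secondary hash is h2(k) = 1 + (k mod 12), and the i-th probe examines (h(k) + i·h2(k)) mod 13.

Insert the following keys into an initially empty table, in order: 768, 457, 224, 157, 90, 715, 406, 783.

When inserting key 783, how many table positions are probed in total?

6

768: h=2 → slot 2
457: h=11 → slot 11
224: h=7 → slot 7
157: h=2, h2=2, probe 2,4 → slot 4
90: h=10 → slot 10
715: h=6 → slot 6
406: h=7, h2=11, probe 7,5 → slot 5
783: h=7, h2=4, probe 7,11,2,6,10,1 → slot 1
Table: [—, 783, 768, —, 157, 406, 715, 224, —, —, 90, 457, —]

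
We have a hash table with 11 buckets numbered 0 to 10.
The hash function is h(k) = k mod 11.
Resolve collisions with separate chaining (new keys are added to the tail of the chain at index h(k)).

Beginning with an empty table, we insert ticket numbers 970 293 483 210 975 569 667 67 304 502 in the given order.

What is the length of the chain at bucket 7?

5

970 → bucket 2
293 → bucket 7
483 → bucket 10
210 → bucket 1
975 → bucket 7 (collision)
569 → bucket 8
667 → bucket 7 (collision)
67 → bucket 1 (collision)
304 → bucket 7 (collision)
502 → bucket 7 (collision)
Final buckets:
0: _
1: 210 -> 67
2: 970
3: _
4: _
5: _
6: _
7: 293 -> 975 -> 667 -> 304 -> 502
8: 569
9: _
10: 483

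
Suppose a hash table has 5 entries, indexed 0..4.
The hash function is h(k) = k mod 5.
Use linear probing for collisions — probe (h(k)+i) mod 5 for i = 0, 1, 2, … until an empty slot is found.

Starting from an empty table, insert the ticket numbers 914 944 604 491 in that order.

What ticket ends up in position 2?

491

Insert 914: h=4, slot 4 empty -> index 4.
Insert 944: h=4, slot 4 occupied -> index 0.
Insert 604: h=4, slots 4,0 occupied -> index 1.
Insert 491: h=1, slot 1 occupied -> index 2.
Table: [944, 604, 491, _, 914]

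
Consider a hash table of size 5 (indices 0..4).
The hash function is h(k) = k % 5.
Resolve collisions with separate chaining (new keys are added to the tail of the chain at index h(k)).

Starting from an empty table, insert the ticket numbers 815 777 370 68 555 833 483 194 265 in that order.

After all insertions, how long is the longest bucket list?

4

815 → bucket 0
777 → bucket 2
370 → bucket 0 (collision)
68 → bucket 3
555 → bucket 0 (collision)
833 → bucket 3 (collision)
483 → bucket 3 (collision)
194 → bucket 4
265 → bucket 0 (collision)
Final buckets:
0: 815 -> 370 -> 555 -> 265
1: _
2: 777
3: 68 -> 833 -> 483
4: 194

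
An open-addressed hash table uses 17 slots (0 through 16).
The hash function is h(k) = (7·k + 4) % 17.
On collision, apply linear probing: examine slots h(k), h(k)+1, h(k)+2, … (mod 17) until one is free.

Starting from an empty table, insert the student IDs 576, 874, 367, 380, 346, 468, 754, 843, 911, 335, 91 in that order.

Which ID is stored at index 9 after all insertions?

576 hashes to 7; slot 7 is free => place at 7.
874 hashes to 2; slot 2 is free => place at 2.
367 hashes to 6; slot 6 is free => place at 6.
380 hashes to 12; slot 12 is free => place at 12.
346 hashes to 12; 12 taken => place at 13.
468 hashes to 16; slot 16 is free => place at 16.
754 hashes to 12; 12,13 taken => place at 14.
843 hashes to 6; 6,7 taken => place at 8.
911 hashes to 6; 6,7,8 taken => place at 9.
335 hashes to 3; slot 3 is free => place at 3.
91 hashes to 12; 12,13,14 taken => place at 15.
Table: [_, _, 874, 335, _, _, 367, 576, 843, 911, _, _, 380, 346, 754, 91, 468]

911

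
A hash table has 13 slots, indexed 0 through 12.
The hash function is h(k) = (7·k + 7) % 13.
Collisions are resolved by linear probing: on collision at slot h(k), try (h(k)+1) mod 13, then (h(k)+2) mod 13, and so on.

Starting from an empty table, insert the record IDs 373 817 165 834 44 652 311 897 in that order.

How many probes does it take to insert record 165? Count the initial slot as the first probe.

373 hashes to 5; slot 5 is free => place at 5.
817 hashes to 6; slot 6 is free => place at 6.
165 hashes to 5; 5,6 taken => place at 7.
834 hashes to 8; slot 8 is free => place at 8.
44 hashes to 3; slot 3 is free => place at 3.
652 hashes to 8; 8 taken => place at 9.
311 hashes to 0; slot 0 is free => place at 0.
897 hashes to 7; 7,8,9 taken => place at 10.
Table: [311, ∅, ∅, 44, ∅, 373, 817, 165, 834, 652, 897, ∅, ∅]

3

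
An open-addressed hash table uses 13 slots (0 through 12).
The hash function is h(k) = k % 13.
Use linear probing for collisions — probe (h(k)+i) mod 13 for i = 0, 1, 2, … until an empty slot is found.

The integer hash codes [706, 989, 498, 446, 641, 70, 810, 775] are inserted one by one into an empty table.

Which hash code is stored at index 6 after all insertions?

446

706: h=4 => slot 4
989: h=1 => slot 1
498: h=4, probe 4,5 => slot 5
446: h=4, probe 4,5,6 => slot 6
641: h=4, probe 4,5,6,7 => slot 7
70: h=5, probe 5,6,7,8 => slot 8
810: h=4, probe 4,5,6,7,8,9 => slot 9
775: h=8, probe 8,9,10 => slot 10
Table: [_, 989, _, _, 706, 498, 446, 641, 70, 810, 775, _, _]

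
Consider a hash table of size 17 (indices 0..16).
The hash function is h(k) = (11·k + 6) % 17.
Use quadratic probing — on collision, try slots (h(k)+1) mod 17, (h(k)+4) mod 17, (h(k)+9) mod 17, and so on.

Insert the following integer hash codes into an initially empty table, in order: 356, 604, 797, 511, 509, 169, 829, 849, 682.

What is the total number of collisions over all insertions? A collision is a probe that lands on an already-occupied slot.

356 hashes to 12; slot 12 is free => place at 12.
604 hashes to 3; slot 3 is free => place at 3.
797 hashes to 1; slot 1 is free => place at 1.
511 hashes to 0; slot 0 is free => place at 0.
509 hashes to 12; 12 taken => place at 13.
169 hashes to 12; 12,13 taken => place at 16.
829 hashes to 13; 13 taken => place at 14.
849 hashes to 12; 12,13,16 taken => place at 4.
682 hashes to 11; slot 11 is free => place at 11.
Table: [511, 797, _, 604, 849, _, _, _, _, _, _, 682, 356, 509, 829, _, 169]

7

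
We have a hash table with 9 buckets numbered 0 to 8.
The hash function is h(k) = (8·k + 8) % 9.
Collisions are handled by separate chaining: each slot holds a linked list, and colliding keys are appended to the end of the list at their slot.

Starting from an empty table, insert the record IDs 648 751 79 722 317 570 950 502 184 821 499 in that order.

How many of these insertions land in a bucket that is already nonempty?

648 → bucket 8
751 → bucket 4
79 → bucket 1
722 → bucket 6
317 → bucket 6 (collision)
570 → bucket 5
950 → bucket 3
502 → bucket 1 (collision)
184 → bucket 4 (collision)
821 → bucket 6 (collision)
499 → bucket 4 (collision)
Final buckets:
0: .
1: 79 -> 502
2: .
3: 950
4: 751 -> 184 -> 499
5: 570
6: 722 -> 317 -> 821
7: .
8: 648

5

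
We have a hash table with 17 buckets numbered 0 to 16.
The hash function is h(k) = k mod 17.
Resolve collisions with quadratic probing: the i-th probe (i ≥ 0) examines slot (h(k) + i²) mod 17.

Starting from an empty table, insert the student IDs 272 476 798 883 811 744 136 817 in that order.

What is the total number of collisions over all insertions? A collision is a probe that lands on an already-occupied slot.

6

272 hashes to 0; slot 0 is free -> place at 0.
476 hashes to 0; 0 taken -> place at 1.
798 hashes to 16; slot 16 is free -> place at 16.
883 hashes to 16; 16,0 taken -> place at 3.
811 hashes to 12; slot 12 is free -> place at 12.
744 hashes to 13; slot 13 is free -> place at 13.
136 hashes to 0; 0,1 taken -> place at 4.
817 hashes to 1; 1 taken -> place at 2.
Table: [272, 476, 817, 883, 136, ∅, ∅, ∅, ∅, ∅, ∅, ∅, 811, 744, ∅, ∅, 798]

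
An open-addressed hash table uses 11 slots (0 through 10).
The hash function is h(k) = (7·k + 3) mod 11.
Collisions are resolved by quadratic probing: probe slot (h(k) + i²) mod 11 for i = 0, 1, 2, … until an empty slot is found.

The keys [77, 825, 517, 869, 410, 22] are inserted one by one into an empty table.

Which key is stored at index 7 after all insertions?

517

77 hashes to 3; slot 3 is free -> place at 3.
825 hashes to 3; 3 taken -> place at 4.
517 hashes to 3; 3,4 taken -> place at 7.
869 hashes to 3; 3,4,7 taken -> place at 1.
410 hashes to 2; slot 2 is free -> place at 2.
22 hashes to 3; 3,4,7,1 taken -> place at 8.
Table: [-, 869, 410, 77, 825, -, -, 517, 22, -, -]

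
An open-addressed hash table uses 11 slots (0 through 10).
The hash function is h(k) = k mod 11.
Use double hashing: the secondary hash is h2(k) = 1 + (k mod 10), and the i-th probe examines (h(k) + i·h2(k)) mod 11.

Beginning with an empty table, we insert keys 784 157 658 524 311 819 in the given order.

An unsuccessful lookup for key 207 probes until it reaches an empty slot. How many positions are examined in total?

2

784: h=3 => slot 3
157: h=3, h2=8, probe 3,0 => slot 0
658: h=9 => slot 9
524: h=7 => slot 7
311: h=3, h2=2, probe 3,5 => slot 5
819: h=5, h2=10, probe 5,4 => slot 4
Table: [157, —, —, 784, 819, 311, —, 524, —, 658, —]
Lookup 207: h=9, h2=8, probe 9,6 → slot 6 empty, not found.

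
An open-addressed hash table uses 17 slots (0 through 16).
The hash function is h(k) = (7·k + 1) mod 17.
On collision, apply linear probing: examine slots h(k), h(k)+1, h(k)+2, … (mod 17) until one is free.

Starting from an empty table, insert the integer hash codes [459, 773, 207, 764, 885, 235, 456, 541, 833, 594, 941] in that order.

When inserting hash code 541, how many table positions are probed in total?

Insert 459: h=1, slot 1 empty → index 1.
Insert 773: h=6, slot 6 empty → index 6.
Insert 207: h=5, slot 5 empty → index 5.
Insert 764: h=11, slot 11 empty → index 11.
Insert 885: h=8, slot 8 empty → index 8.
Insert 235: h=14, slot 14 empty → index 14.
Insert 456: h=14, slot 14 occupied → index 15.
Insert 541: h=14, slots 14,15 occupied → index 16.
Insert 833: h=1, slot 1 occupied → index 2.
Insert 594: h=11, slot 11 occupied → index 12.
Insert 941: h=9, slot 9 empty → index 9.
Table: [., 459, 833, ., ., 207, 773, ., 885, 941, ., 764, 594, ., 235, 456, 541]

3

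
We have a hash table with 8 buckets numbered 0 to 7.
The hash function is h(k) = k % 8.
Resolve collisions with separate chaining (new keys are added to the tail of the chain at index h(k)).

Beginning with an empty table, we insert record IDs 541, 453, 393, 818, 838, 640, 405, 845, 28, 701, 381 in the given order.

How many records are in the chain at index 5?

Insert 541: h=5, bucket 5 empty → new chain.
Insert 453: h=5, bucket 5 nonempty → append to chain.
Insert 393: h=1, bucket 1 empty → new chain.
Insert 818: h=2, bucket 2 empty → new chain.
Insert 838: h=6, bucket 6 empty → new chain.
Insert 640: h=0, bucket 0 empty → new chain.
Insert 405: h=5, bucket 5 nonempty → append to chain.
Insert 845: h=5, bucket 5 nonempty → append to chain.
Insert 28: h=4, bucket 4 empty → new chain.
Insert 701: h=5, bucket 5 nonempty → append to chain.
Insert 381: h=5, bucket 5 nonempty → append to chain.
Final buckets:
0: 640
1: 393
2: 818
3: _
4: 28
5: 541 -> 453 -> 405 -> 845 -> 701 -> 381
6: 838
7: _

6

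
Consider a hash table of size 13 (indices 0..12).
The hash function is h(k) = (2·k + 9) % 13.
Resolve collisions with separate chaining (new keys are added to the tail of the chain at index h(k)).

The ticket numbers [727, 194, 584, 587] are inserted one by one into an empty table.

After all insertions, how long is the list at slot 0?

1

727 -> bucket 7
194 -> bucket 7 (collision)
584 -> bucket 7 (collision)
587 -> bucket 0
Final buckets:
0: 587
1: -
2: -
3: -
4: -
5: -
6: -
7: 727 -> 194 -> 584
8: -
9: -
10: -
11: -
12: -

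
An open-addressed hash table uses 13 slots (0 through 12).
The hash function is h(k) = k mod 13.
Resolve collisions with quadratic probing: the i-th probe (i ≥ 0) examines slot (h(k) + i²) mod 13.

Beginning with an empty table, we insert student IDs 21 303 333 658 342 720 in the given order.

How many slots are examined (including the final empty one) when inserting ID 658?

Insert 21: h=8, slot 8 empty -> index 8.
Insert 303: h=4, slot 4 empty -> index 4.
Insert 333: h=8, slot 8 occupied -> index 9.
Insert 658: h=8, slots 8,9 occupied -> index 12.
Insert 342: h=4, slot 4 occupied -> index 5.
Insert 720: h=5, slot 5 occupied -> index 6.
Table: [∅, ∅, ∅, ∅, 303, 342, 720, ∅, 21, 333, ∅, ∅, 658]

3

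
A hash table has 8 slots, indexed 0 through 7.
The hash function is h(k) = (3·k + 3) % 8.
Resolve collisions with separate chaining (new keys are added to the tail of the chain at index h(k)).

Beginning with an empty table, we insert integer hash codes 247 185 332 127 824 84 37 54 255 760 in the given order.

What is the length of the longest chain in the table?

3

Insert 247: h=0, bucket 0 empty -> new chain.
Insert 185: h=6, bucket 6 empty -> new chain.
Insert 332: h=7, bucket 7 empty -> new chain.
Insert 127: h=0, bucket 0 nonempty -> append to chain.
Insert 824: h=3, bucket 3 empty -> new chain.
Insert 84: h=7, bucket 7 nonempty -> append to chain.
Insert 37: h=2, bucket 2 empty -> new chain.
Insert 54: h=5, bucket 5 empty -> new chain.
Insert 255: h=0, bucket 0 nonempty -> append to chain.
Insert 760: h=3, bucket 3 nonempty -> append to chain.
Final buckets:
0: 247 -> 127 -> 255
1: _
2: 37
3: 824 -> 760
4: _
5: 54
6: 185
7: 332 -> 84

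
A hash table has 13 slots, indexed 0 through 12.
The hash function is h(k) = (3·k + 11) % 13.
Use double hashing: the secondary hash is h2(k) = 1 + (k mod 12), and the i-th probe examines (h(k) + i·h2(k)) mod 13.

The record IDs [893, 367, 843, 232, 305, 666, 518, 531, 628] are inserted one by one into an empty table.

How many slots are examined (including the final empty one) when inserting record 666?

893 hashes to 12; slot 12 is free → place at 12.
367 hashes to 7; slot 7 is free → place at 7.
843 hashes to 5; slot 5 is free → place at 5.
232 hashes to 5, h2=5; 5 taken → place at 10.
305 hashes to 3; slot 3 is free → place at 3.
666 hashes to 7, h2=7; 7 taken → place at 1.
518 hashes to 5, h2=3; 5 taken → place at 8.
531 hashes to 5, h2=4; 5 taken → place at 9.
628 hashes to 10, h2=5; 10 taken → place at 2.
Table: [_, 666, 628, 305, _, 843, _, 367, 518, 531, 232, _, 893]

2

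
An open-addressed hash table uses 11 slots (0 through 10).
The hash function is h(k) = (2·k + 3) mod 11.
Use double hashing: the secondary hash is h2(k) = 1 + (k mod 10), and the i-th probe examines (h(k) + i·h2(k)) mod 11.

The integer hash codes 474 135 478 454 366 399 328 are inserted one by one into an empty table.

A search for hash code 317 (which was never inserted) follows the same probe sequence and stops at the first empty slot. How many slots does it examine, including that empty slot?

Insert 474: h=5, slot 5 empty => index 5.
Insert 135: h=9, slot 9 empty => index 9.
Insert 478: h=2, slot 2 empty => index 2.
Insert 454: h=9, h2=5, slot 9 occupied => index 3.
Insert 366: h=9, h2=7, slots 9,5 occupied => index 1.
Insert 399: h=9, h2=10, slot 9 occupied => index 8.
Insert 328: h=10, slot 10 empty => index 10.
Table: [., 366, 478, 454, ., 474, ., ., 399, 135, 328]
Lookup 317: h=10, h2=8, probe 10,7 → slot 7 empty, not found.

2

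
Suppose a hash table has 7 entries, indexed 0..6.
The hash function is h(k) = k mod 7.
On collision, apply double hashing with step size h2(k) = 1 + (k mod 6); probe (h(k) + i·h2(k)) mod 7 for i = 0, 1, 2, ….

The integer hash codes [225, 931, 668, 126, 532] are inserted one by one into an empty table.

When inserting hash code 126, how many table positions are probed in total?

225 hashes to 1; slot 1 is free → place at 1.
931 hashes to 0; slot 0 is free → place at 0.
668 hashes to 3; slot 3 is free → place at 3.
126 hashes to 0, h2=1; 0,1 taken → place at 2.
532 hashes to 0, h2=5; 0 taken → place at 5.
Table: [931, 225, 126, 668, _, 532, _]

3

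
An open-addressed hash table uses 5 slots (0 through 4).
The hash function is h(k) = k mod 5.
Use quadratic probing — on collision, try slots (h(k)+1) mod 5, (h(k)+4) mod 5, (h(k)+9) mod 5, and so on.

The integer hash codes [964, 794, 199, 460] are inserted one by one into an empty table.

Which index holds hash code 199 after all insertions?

3

Insert 964: h=4, slot 4 empty → index 4.
Insert 794: h=4, slot 4 occupied → index 0.
Insert 199: h=4, slots 4,0 occupied → index 3.
Insert 460: h=0, slot 0 occupied → index 1.
Table: [794, 460, -, 199, 964]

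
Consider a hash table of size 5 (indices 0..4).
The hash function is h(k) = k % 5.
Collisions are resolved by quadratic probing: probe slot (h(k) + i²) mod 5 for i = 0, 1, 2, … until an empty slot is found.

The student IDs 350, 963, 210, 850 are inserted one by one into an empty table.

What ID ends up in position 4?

850

350 hashes to 0; slot 0 is free → place at 0.
963 hashes to 3; slot 3 is free → place at 3.
210 hashes to 0; 0 taken → place at 1.
850 hashes to 0; 0,1 taken → place at 4.
Table: [350, 210, —, 963, 850]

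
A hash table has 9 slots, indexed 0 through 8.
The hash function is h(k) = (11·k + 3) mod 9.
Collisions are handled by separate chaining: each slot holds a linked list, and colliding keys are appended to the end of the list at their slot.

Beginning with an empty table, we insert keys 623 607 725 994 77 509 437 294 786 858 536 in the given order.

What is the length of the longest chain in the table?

Insert 623: h=7, bucket 7 empty -> new chain.
Insert 607: h=2, bucket 2 empty -> new chain.
Insert 725: h=4, bucket 4 empty -> new chain.
Insert 994: h=2, bucket 2 nonempty -> append to chain.
Insert 77: h=4, bucket 4 nonempty -> append to chain.
Insert 509: h=4, bucket 4 nonempty -> append to chain.
Insert 437: h=4, bucket 4 nonempty -> append to chain.
Insert 294: h=6, bucket 6 empty -> new chain.
Insert 786: h=0, bucket 0 empty -> new chain.
Insert 858: h=0, bucket 0 nonempty -> append to chain.
Insert 536: h=4, bucket 4 nonempty -> append to chain.
Final buckets:
0: 786 -> 858
1: ∅
2: 607 -> 994
3: ∅
4: 725 -> 77 -> 509 -> 437 -> 536
5: ∅
6: 294
7: 623
8: ∅

5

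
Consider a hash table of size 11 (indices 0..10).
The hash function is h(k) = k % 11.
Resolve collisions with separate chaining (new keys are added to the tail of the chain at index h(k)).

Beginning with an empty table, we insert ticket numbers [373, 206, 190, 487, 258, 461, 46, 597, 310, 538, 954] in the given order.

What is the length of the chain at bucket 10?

3

Insert 373: h=10, bucket 10 empty → new chain.
Insert 206: h=8, bucket 8 empty → new chain.
Insert 190: h=3, bucket 3 empty → new chain.
Insert 487: h=3, bucket 3 nonempty → append to chain.
Insert 258: h=5, bucket 5 empty → new chain.
Insert 461: h=10, bucket 10 nonempty → append to chain.
Insert 46: h=2, bucket 2 empty → new chain.
Insert 597: h=3, bucket 3 nonempty → append to chain.
Insert 310: h=2, bucket 2 nonempty → append to chain.
Insert 538: h=10, bucket 10 nonempty → append to chain.
Insert 954: h=8, bucket 8 nonempty → append to chain.
Final buckets:
0: _
1: _
2: 46 -> 310
3: 190 -> 487 -> 597
4: _
5: 258
6: _
7: _
8: 206 -> 954
9: _
10: 373 -> 461 -> 538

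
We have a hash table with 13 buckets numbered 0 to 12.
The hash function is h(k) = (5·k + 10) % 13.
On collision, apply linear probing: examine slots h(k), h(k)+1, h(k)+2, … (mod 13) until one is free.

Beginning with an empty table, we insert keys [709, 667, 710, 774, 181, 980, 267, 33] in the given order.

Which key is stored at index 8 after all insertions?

267

709: h=6 => slot 6
667: h=4 => slot 4
710: h=11 => slot 11
774: h=6, probe 6,7 => slot 7
181: h=5 => slot 5
980: h=9 => slot 9
267: h=6, probe 6,7,8 => slot 8
33: h=6, probe 6,7,8,9,10 => slot 10
Table: [-, -, -, -, 667, 181, 709, 774, 267, 980, 33, 710, -]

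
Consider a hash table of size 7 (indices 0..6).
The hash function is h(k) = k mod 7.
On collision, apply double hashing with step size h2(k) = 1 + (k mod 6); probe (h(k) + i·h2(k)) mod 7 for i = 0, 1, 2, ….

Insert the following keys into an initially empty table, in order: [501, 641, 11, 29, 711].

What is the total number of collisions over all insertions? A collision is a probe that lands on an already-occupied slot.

501 hashes to 4; slot 4 is free => place at 4.
641 hashes to 4, h2=6; 4 taken => place at 3.
11 hashes to 4, h2=6; 4,3 taken => place at 2.
29 hashes to 1; slot 1 is free => place at 1.
711 hashes to 4, h2=4; 4,1 taken => place at 5.
Table: [∅, 29, 11, 641, 501, 711, ∅]

5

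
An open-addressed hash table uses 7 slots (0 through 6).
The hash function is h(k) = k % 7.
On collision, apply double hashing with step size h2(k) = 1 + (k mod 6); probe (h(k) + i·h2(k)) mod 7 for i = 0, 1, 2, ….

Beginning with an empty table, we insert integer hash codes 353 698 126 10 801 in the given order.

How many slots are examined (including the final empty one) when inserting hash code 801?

3

353: h=3 => slot 3
698: h=5 => slot 5
126: h=0 => slot 0
10: h=3, h2=5, probe 3,1 => slot 1
801: h=3, h2=4, probe 3,0,4 => slot 4
Table: [126, 10, -, 353, 801, 698, -]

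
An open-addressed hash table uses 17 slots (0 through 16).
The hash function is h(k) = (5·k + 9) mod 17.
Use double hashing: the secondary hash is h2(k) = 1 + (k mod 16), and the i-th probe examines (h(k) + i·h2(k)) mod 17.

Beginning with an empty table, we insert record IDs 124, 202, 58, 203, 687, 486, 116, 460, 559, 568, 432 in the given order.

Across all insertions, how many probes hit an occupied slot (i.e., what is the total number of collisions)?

5

Insert 124: h=0, slot 0 empty => index 0.
Insert 202: h=16, slot 16 empty => index 16.
Insert 58: h=10, slot 10 empty => index 10.
Insert 203: h=4, slot 4 empty => index 4.
Insert 687: h=10, h2=16, slot 10 occupied => index 9.
Insert 486: h=8, slot 8 empty => index 8.
Insert 116: h=11, slot 11 empty => index 11.
Insert 460: h=14, slot 14 empty => index 14.
Insert 559: h=16, h2=16, slot 16 occupied => index 15.
Insert 568: h=10, h2=9, slot 10 occupied => index 2.
Insert 432: h=10, h2=1, slots 10,11 occupied => index 12.
Table: [124, ∅, 568, ∅, 203, ∅, ∅, ∅, 486, 687, 58, 116, 432, ∅, 460, 559, 202]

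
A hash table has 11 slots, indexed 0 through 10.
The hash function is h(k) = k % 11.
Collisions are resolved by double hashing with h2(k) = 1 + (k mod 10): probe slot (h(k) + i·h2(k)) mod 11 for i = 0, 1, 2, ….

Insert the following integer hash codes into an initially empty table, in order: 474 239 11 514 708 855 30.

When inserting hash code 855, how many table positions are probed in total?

2

474 hashes to 1; slot 1 is free => place at 1.
239 hashes to 8; slot 8 is free => place at 8.
11 hashes to 0; slot 0 is free => place at 0.
514 hashes to 8, h2=5; 8 taken => place at 2.
708 hashes to 4; slot 4 is free => place at 4.
855 hashes to 8, h2=6; 8 taken => place at 3.
30 hashes to 8, h2=1; 8 taken => place at 9.
Table: [11, 474, 514, 855, 708, ∅, ∅, ∅, 239, 30, ∅]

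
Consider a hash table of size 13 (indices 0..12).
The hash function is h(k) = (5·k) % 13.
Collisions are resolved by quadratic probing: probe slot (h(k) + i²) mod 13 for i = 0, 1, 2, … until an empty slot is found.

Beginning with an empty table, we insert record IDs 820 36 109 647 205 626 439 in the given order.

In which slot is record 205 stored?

7

Insert 820: h=5, slot 5 empty => index 5.
Insert 36: h=11, slot 11 empty => index 11.
Insert 109: h=12, slot 12 empty => index 12.
Insert 647: h=11, slots 11,12 occupied => index 2.
Insert 205: h=11, slots 11,12,2 occupied => index 7.
Insert 626: h=10, slot 10 empty => index 10.
Insert 439: h=11, slots 11,12,2,7 occupied => index 1.
Table: [∅, 439, 647, ∅, ∅, 820, ∅, 205, ∅, ∅, 626, 36, 109]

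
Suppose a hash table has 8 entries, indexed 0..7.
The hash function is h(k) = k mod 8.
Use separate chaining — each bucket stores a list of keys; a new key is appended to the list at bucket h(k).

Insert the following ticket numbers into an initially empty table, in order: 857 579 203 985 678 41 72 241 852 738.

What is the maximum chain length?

857 → bucket 1
579 → bucket 3
203 → bucket 3 (collision)
985 → bucket 1 (collision)
678 → bucket 6
41 → bucket 1 (collision)
72 → bucket 0
241 → bucket 1 (collision)
852 → bucket 4
738 → bucket 2
Final buckets:
0: 72
1: 857 -> 985 -> 41 -> 241
2: 738
3: 579 -> 203
4: 852
5: ∅
6: 678
7: ∅

4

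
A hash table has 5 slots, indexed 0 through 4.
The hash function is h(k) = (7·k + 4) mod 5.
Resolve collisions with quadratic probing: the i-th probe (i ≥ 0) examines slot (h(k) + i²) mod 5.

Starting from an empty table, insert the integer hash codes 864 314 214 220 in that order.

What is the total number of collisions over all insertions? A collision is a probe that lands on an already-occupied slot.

864: h=2 -> slot 2
314: h=2, probe 2,3 -> slot 3
214: h=2, probe 2,3,1 -> slot 1
220: h=4 -> slot 4
Table: [-, 214, 864, 314, 220]

3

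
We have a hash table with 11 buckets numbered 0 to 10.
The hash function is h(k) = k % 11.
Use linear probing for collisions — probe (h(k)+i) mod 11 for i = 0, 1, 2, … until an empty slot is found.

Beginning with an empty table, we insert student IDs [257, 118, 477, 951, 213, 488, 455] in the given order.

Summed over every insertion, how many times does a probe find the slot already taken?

257: h=4 => slot 4
118: h=8 => slot 8
477: h=4, probe 4,5 => slot 5
951: h=5, probe 5,6 => slot 6
213: h=4, probe 4,5,6,7 => slot 7
488: h=4, probe 4,5,6,7,8,9 => slot 9
455: h=4, probe 4,5,6,7,8,9,10 => slot 10
Table: [—, —, —, —, 257, 477, 951, 213, 118, 488, 455]

16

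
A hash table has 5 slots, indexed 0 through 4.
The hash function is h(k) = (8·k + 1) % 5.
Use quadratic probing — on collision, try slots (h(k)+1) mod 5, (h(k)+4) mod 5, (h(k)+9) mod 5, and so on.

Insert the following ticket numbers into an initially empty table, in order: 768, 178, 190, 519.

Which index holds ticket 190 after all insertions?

2

Insert 768: h=0, slot 0 empty → index 0.
Insert 178: h=0, slot 0 occupied → index 1.
Insert 190: h=1, slot 1 occupied → index 2.
Insert 519: h=3, slot 3 empty → index 3.
Table: [768, 178, 190, 519, ∅]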